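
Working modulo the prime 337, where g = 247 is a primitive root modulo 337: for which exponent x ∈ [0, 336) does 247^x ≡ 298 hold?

90

Baby-step giant-step with m = ceil(sqrt(336)) = 19.
Baby table (247^j mod 337 for j=0..18):
  0:1  1:247  2:12  3:268  4:144  5:183  6:43  7:174
  8:179  9:66  10:126  11:118  12:164  13:68  14:283  15:142
  16:26  17:19  18:312
Giant step factor: 247^(-19) ≡ 34 (mod 337).
Scan 298·34^i mod 337 for i = 0, 1, …:
  i=0: 298   i=1: 22   i=2: 74   i=3: 157
  i=4: 283
Match at i=4, j=14: x = 4·19 + 14 = 90.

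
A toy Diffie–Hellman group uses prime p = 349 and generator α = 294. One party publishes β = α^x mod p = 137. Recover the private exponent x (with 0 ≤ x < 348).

271

Baby-step giant-step with m = ceil(sqrt(348)) = 19.
Baby table (294^j mod 349 for j=0..18):
  0:1  1:294  2:233  3:98  4:194  5:149  6:181  7:166
  8:293  9:288  10:214  11:96  12:304  13:32  14:334  15:127
  16:344  17:275  18:231
Giant step factor: 294^(-19) ≡ 99 (mod 349).
Scan 137·99^i mod 349 for i = 0, 1, …:
  i=0: 137   i=1: 301   i=2: 134   i=3: 4
  i=4: 47   i=5: 116   i=6: 316   i=7: 223
  i=8: 90   i=9: 185     …   i=13: 280
  i=14: 149
Match at i=14, j=5: x = 14·19 + 5 = 271.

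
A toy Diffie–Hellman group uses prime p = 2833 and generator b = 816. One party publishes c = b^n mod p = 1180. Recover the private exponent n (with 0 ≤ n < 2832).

Baby-step giant-step with m = ceil(sqrt(2832)) = 54.
Baby table (816^j mod 2833 for j=0..53):
  0:1  1:816  2:101  3:259  4:1702  5:662  6:1922  7:1703
  8:1478  9:2023  10:1962  11:347  12:2685  13:1051  14:2050  15:1330
  16:241  17:1179  18:1677  19:93  20:2230  21:894  22:1423  23:2471
  24:2073  25:267  26:2564  27:1470  28:1161  29:1154  30:1108  31:401
  32:1421  33:839  34:1871  35:2582  36:1993  37:146  38:150  39:581
  40:985  41:2021  42:330  43:145  44:2167  45:480  46:726  47:319
  48:2501  49:1056  50:464  51:1835  52:1536  53:1190
Giant step factor: 816^(-54) ≡ 1356 (mod 2833).
Scan 1180·1356^i mod 2833 for i = 0, 1, …:
  i=0: 1180   i=1: 2268   i=2: 1603   i=3: 757
  i=4: 946   i=5: 2260   i=6: 2087   i=7: 2638
  i=8: 1882   i=9: 2292     …   i=41: 19
  i=42: 267
Match at i=42, j=25: n = 42·54 + 25 = 2293.

2293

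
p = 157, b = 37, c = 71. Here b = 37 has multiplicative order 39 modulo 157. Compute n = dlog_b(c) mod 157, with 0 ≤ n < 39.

19

Successive powers of 37 modulo 157:
  37^0=1  37^1=37  37^2=113  37^3=99  37^4=52  37^5=40
  37^6=67  37^7=124  37^8=35  37^9=39  37^10=30  37^11=11
  37^12=93  37^13=144  37^14=147  37^15=101  37^16=126  37^17=109
  37^18=108  37^19=71
So 37^19 ≡ 71 (mod 157), giving n = 19.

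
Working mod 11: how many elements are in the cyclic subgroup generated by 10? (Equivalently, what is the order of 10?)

The order of 10 must divide p − 1 = 10 = 2 · 5.
Divisors: 1, 2, 5, 10.
Check each in increasing order: 10^1 ≡ 10;  10^2 ≡ 1.
Smallest exponent giving 1 is 2.

2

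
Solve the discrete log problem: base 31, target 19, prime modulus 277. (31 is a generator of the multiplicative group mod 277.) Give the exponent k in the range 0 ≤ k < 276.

Baby-step giant-step with m = ceil(sqrt(276)) = 17.
Baby table (31^j mod 277 for j=0..16):
  0:1  1:31  2:130  3:152  4:3  5:93  6:113  7:179
  8:9  9:2  10:62  11:260  12:27  13:6  14:186  15:226
  16:81
Giant step factor: 31^(-17) ≡ 77 (mod 277).
Scan 19·77^i mod 277 for i = 0, 1, …:
  i=0: 19   i=1: 78   i=2: 189   i=3: 149
  i=4: 116   i=5: 68   i=6: 250   i=7: 137
  i=8: 23   i=9: 109     …   i=13: 24
  i=14: 186
Match at i=14, j=14: k = 14·17 + 14 = 252.

252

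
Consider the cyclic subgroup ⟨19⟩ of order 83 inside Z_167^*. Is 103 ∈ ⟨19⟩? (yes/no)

no

103 ∈ ⟨19⟩ iff 103^83 ≡ 1 (mod 167), since |⟨19⟩| = 83.
103^83 mod 167 = 166.
Since 166 ≠ 1, 103 does not lie in the subgroup.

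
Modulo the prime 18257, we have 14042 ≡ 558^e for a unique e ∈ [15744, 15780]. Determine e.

Compute 558^15744 mod 18257 = 5026, then multiply by 558 repeatedly:
  558^15744=5026  558^15745=11187  558^15746=16709  558^15747=12552  558^15748=11585
  558^15749=1452  558^15750=6908  558^15751=2437  558^15752=8828  558^15753=14891
  558^15754=2243  558^15755=10118  558^15756=4431  558^15757=7803  558^15758=8908
  558^15759=4760  558^15760=8815  558^15761=7637  558^15762=7565  558^15763=3903
  558^15764=5291  558^15765=13001  558^15766=6529  558^15767=10039  558^15768=15120
  558^15769=2226  558^15770=632  558^15771=5773  558^15772=8102  558^15773=11437
  558^15774=10153  558^15775=5704  558^15776=6114  558^15777=15810  558^15778=3849
  558^15779=11673  558^15780=14042
Found 14042 at exponent 15780.

15780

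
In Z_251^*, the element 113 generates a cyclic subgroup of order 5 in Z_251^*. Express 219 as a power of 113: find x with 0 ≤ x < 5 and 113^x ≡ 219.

2

Successive powers of 113 modulo 251:
  113^0=1  113^1=113  113^2=219
So 113^2 ≡ 219 (mod 251), giving x = 2.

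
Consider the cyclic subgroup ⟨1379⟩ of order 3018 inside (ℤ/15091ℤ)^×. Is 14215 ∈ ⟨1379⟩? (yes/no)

14215 ∈ ⟨1379⟩ iff 14215^3018 ≡ 1 (mod 15091), since |⟨1379⟩| = 3018.
14215^3018 mod 15091 = 1.
Since 1 = 1, 14215 lies in the subgroup.

yes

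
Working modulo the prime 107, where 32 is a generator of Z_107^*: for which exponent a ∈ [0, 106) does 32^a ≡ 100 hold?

104

Baby-step giant-step with m = ceil(sqrt(106)) = 11.
Baby table (32^j mod 107 for j=0..10):
  0:1  1:32  2:61  3:26  4:83  5:88  6:34  7:18
  8:41  9:28  10:40
Giant step factor: 32^(-11) ≡ 80 (mod 107).
Scan 100·80^i mod 107 for i = 0, 1, …:
  i=0: 100   i=1: 82   i=2: 33   i=3: 72
  i=4: 89   i=5: 58   i=6: 39   i=7: 17
  i=8: 76   i=9: 88
Match at i=9, j=5: a = 9·11 + 5 = 104.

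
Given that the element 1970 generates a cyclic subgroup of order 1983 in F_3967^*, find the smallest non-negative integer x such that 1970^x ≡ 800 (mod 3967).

1627

Baby-step giant-step with m = ceil(sqrt(1983)) = 45.
Baby table (1970^j mod 3967 for j=0..44):
  0:1  1:1970  2:1174  3:19  4:1727  5:2471  6:361  7:1077
  8:3312  9:2892  10:628  11:3423  12:3377  13:31  14:1565  15:691
  16:589  17:1966  18:1228  19:3257  20:1651  21:3497  22:2378  23:3600
  24:2971  25:1545  26:961  27:911  28:1586  29:2391  30:1441  31:2365
  32:1792  33:3577  34:1298  35:2312  36:524  37:860  38:291  39:2022
  40:472  41:1562  42:2715  43:1034  44:1909
Giant step factor: 1970^(-45) ≡ 3117 (mod 3967).
Scan 800·3117^i mod 3967 for i = 0, 1, …:
  i=0: 800   i=1: 2324   i=2: 166   i=3: 1712
  i=4: 689   i=5: 1466   i=6: 3505   i=7: 3934
  i=8: 281   i=9: 3137     …   i=35: 3177
  i=36: 1077
Match at i=36, j=7: x = 36·45 + 7 = 1627.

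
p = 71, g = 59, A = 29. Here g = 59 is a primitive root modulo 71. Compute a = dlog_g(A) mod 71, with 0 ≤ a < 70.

46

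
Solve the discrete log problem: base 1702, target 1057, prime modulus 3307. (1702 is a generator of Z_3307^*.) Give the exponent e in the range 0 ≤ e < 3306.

Baby-step giant-step with m = ceil(sqrt(3306)) = 58.
Baby table (1702^j mod 3307 for j=0..57):
  0:1  1:1702  2:3179  3:406  4:3156  5:944  6:2793  7:1527
  8:2959  9:2964  10:1553  11:913  12:2943  13:2188  14:294  15:1031
  16:2052  17:312  18:1904  19:3055  20:1006  21:2493  22:205  23:1675
  24:216  25:555  26:2115  27:1714  28:454  29:2177  30:1414  31:2439
  32:893  33:1973  34:1441  35:2095  36:744  37:3014  38:671  39:1127
  40:94  41:1252  42:1196  43:1787  44:2341  45:2754  46:1289  47:1337
  48:358  49:828  50:474  51:3147  52:2161  53:638  54:1180  55:1011
  56:1082  57:2872
Giant step factor: 1702^(-58) ≡ 457 (mod 3307).
Scan 1057·457^i mod 3307 for i = 0, 1, …:
  i=0: 1057   i=1: 227   i=2: 1222   i=3: 2878
  i=4: 2367   i=5: 330   i=6: 1995   i=7: 2290
  i=8: 1518   i=9: 2563     …   i=37: 2565
  i=38: 1527
Match at i=38, j=7: e = 38·58 + 7 = 2211.

2211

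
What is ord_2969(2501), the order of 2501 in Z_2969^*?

The order of 2501 must divide p − 1 = 2968 = 2^3 · 7 · 53.
Divisors: 1, 2, 4, 7, 8, 14, 28, 53, 56, 106, 212, 371, 424, 742, 1484, 2968.
Check each in increasing order: 2501^1 ≡ 2501;  2501^2 ≡ 2287;  2501^4 ≡ 1960;  2501^7 ≡ 1815;  2501^8 ≡ 2683;  2501^14 ≡ 1604;  2501^28 ≡ 1662;  2501^53 ≡ 301;  2501^56 ≡ 1074;  2501^106 ≡ 1531;  2501^212 ≡ 1420;  2501^371 ≡ 544;  2501^424 ≡ 449;  2501^742 ≡ 2005;  2501^1484 ≡ 2968;  2501^2968 ≡ 1.
Smallest exponent giving 1 is 2968.

2968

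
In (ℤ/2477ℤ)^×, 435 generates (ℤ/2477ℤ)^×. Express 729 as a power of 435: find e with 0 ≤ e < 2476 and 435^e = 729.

322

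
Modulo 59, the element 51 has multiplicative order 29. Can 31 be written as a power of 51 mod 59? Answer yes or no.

no

31 ∈ ⟨51⟩ iff 31^29 ≡ 1 (mod 59), since |⟨51⟩| = 29.
31^29 mod 59 = 58.
Since 58 ≠ 1, 31 does not lie in the subgroup.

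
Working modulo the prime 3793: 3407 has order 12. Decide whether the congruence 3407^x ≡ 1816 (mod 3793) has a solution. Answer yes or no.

no

1816 ∈ ⟨3407⟩ iff 1816^12 ≡ 1 (mod 3793), since |⟨3407⟩| = 12.
1816^12 mod 3793 = 2163.
Since 2163 ≠ 1, 1816 does not lie in the subgroup.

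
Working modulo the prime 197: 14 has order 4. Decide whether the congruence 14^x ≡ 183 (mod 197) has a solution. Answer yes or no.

yes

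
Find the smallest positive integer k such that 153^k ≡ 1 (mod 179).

89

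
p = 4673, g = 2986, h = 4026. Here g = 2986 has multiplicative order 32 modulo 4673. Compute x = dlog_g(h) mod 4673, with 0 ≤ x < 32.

Successive powers of 2986 modulo 4673:
  2986^0=1  2986^1=2986  2986^2=112  2986^3=2649  2986^4=3198  2986^5=2289
  2986^6=3028  2986^7=4026
So 2986^7 ≡ 4026 (mod 4673), giving x = 7.

7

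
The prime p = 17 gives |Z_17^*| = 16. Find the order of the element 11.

16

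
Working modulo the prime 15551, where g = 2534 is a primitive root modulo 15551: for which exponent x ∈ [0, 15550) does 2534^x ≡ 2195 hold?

10481

Baby-step giant-step with m = ceil(sqrt(15550)) = 125.
Baby table (2534^j mod 15551 for j=0..124):
  0:1  1:2534  2:14144  3:11392  4:4672  5:4537  6:4569  7:7902
  8:9531  9:851  10:10396  11:70  12:6319  13:10367  14:4339  15:469
  16:6570  17:8810  18:8855  19:14028  20:12917  21:12374  22:4900  23:6902
  24:10344  25:8261  26:1728  27:8921  28:10211  29:13361  30:2247  31:2232
  32:10875  33:878  34:1059  35:8734  36:2883  37:12103  38:2430  39:14975
  40:2210  41:1780  42:730  43:14802  44:14807  45:11926  46:4891  47:15198
  48:7456  49:14590  50:6333  51:14741  52:192  53:4447  54:9774  55:10124
  56:10617  57:248  58:6392  59:8737  60:10485  61:7882  62:5504  63:13440
  64:270  65:15487  66:8885  67:12293  68:1809  69:12012  70:5101  71:3053
  72:7455  73:12056  74:7740  75:3349  76:11071  77:15461  78:5205  79:2222
  80:1086  81:14948  82:11547  83:8667  84:4166  85:13066  86:1165  87:12971
  88:9251  89:6677  90:30  91:13816  92:4443  93:15189  94:201  95:11702
  96:12662  97:3795  98:6012  99:9979  100:860  101:2100  102:2958  103:15541
  104:5762  105:14070  106:10488  107:15484  108:1283  109:963  110:14286  111:13547
  112:7041  113:4897  114:14851  115:14565  116:5187  117:3263  118:10861  119:12055
  120:5206  121:4756  122:15230  123:10789  124:668
Giant step factor: 2534^(-125) ≡ 8236 (mod 15551).
Scan 2195·8236^i mod 15551 for i = 0, 1, …:
  i=0: 2195   i=1: 7758   i=2: 11380   i=3: 15354
  i=4: 10363   i=5: 5780   i=6: 2469   i=7: 9527
  i=8: 9577   i=9: 1500     …   i=82: 1897
  i=83: 10488
Match at i=83, j=106: x = 83·125 + 106 = 10481.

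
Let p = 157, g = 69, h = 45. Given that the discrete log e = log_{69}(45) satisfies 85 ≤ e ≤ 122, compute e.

105

Compute 69^85 mod 157 = 24, then multiply by 69 repeatedly:
  69^85=24  69^86=86  69^87=125  69^88=147  69^89=95
  69^90=118  69^91=135  69^92=52  69^93=134  69^94=140
  69^95=83  69^96=75  69^97=151  69^98=57  69^99=8
  69^100=81  69^101=94  69^102=49  69^103=84  69^104=144
  69^105=45
Found 45 at exponent 105.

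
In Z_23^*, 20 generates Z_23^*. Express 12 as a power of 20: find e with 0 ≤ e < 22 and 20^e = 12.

Successive powers of 20 modulo 23:
  20^0=1  20^1=20  20^2=9  20^3=19  20^4=12
So 20^4 ≡ 12 (mod 23), giving e = 4.

4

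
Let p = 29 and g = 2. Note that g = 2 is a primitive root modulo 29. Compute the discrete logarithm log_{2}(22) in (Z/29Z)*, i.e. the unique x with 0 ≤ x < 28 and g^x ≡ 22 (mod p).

26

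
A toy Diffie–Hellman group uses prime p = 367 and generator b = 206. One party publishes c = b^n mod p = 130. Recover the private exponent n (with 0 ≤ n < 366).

277

Baby-step giant-step with m = ceil(sqrt(366)) = 20.
Baby table (206^j mod 367 for j=0..19):
  0:1  1:206  2:231  3:243  4:146  5:349  6:329  7:246
  8:30  9:308  10:324  11:317  12:343  13:194  14:328  15:40
  16:166  17:65  18:178  19:335
Giant step factor: 206^(-20) ≡ 236 (mod 367).
Scan 130·236^i mod 367 for i = 0, 1, …:
  i=0: 130   i=1: 219   i=2: 304   i=3: 179
  i=4: 39   i=5: 29   i=6: 238   i=7: 17
  i=8: 342   i=9: 339   i=10: 365   i=11: 262
  i=12: 176   i=13: 65
Match at i=13, j=17: n = 13·20 + 17 = 277.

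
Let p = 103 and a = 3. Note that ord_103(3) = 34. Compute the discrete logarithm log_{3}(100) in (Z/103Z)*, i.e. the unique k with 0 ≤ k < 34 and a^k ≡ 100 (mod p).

18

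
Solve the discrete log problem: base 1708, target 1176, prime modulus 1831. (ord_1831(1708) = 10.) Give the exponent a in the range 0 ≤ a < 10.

Successive powers of 1708 modulo 1831:
  1708^0=1  1708^1=1708  1708^2=481  1708^3=1260  1708^4=655  1708^5=1830
  1708^6=123  1708^7=1350  1708^8=571  1708^9=1176
So 1708^9 ≡ 1176 (mod 1831), giving a = 9.

9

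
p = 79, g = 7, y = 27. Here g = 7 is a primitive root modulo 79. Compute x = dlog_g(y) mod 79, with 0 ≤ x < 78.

Baby-step giant-step with m = ceil(sqrt(78)) = 9.
Baby table (7^j mod 79 for j=0..8):
  0:1  1:7  2:49  3:27  4:31  5:59  6:18  7:47
  8:13
Giant step factor: 7^(-9) ≡ 33 (mod 79).
Scan 27·33^i mod 79 for i = 0, 1, …:
  i=0: 27
Match at i=0, j=3: x = 0·9 + 3 = 3.

3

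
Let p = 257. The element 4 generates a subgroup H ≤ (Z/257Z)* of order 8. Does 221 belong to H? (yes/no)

221 ∈ ⟨4⟩ iff 221^8 ≡ 1 (mod 257), since |⟨4⟩| = 8.
221^8 mod 257 = 249.
Since 249 ≠ 1, 221 does not lie in the subgroup.

no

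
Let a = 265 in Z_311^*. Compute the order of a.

The order of 265 must divide p − 1 = 310 = 2 · 5 · 31.
Divisors: 1, 2, 5, 10, 31, 62, 155, 310.
Check each in increasing order: 265^1 ≡ 265;  265^2 ≡ 250;  265^5 ≡ 195;  265^10 ≡ 83;  265^31 ≡ 1.
Smallest exponent giving 1 is 31.

31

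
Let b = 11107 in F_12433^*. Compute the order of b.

56

The order of 11107 must divide p − 1 = 12432 = 2^4 · 3 · 7 · 37.
Divisors: 1, 2, 3, 4, 6, 7, 8, 12, 14, 16, 21, 24, 28, 37, 42, 48, 56, 74, 84, 111, 112, 148, 168, 222, 259, 296, 336, 444, 518, 592, 777, 888, 1036, 1554, 1776, 2072, 3108, 4144, 6216, 12432.
Check each in increasing order: 11107^1 ≡ 11107;  11107^2 ≡ 5223;  11107^3 ≡ 11916;  11107^4 ≡ 1727;  11107^6 ≡ 6196;  11107^7 ≡ 2317;  11107^8 ≡ 11042;  11107^12 ≡ 9745;  11107^14 ≡ 9866;  11107^16 ≡ 7766;  11107^21 ≡ 7668;  11107^24 ≡ 1771;  11107^28 ≡ 12432;  11107^37 ≡ 8051;  11107^42 ≡ 2567;  11107^48 ≡ 3325;  11107^56 ≡ 1.
Smallest exponent giving 1 is 56.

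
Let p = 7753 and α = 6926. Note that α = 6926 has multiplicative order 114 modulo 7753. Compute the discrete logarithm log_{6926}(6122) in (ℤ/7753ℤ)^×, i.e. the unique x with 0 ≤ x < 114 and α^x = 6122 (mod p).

83

Baby-step giant-step with m = ceil(sqrt(114)) = 11.
Baby table (6926^j mod 7753 for j=0..10):
  0:1  1:6926  2:1665  3:3079  4:4404  5:1802  6:6075  7:7672
  8:4963  9:4689  10:6450
Giant step factor: 6926^(-11) ≡ 4778 (mod 7753).
Scan 6122·4778^i mod 7753 for i = 0, 1, …:
  i=0: 6122   i=1: 6600   i=2: 3349   i=3: 7083
  i=4: 729   i=5: 2065   i=6: 4754   i=7: 6075
Match at i=7, j=6: x = 7·11 + 6 = 83.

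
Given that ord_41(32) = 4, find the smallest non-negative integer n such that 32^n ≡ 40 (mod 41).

Successive powers of 32 modulo 41:
  32^0=1  32^1=32  32^2=40
So 32^2 ≡ 40 (mod 41), giving n = 2.

2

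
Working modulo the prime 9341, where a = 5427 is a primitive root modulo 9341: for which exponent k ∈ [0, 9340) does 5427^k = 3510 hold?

8899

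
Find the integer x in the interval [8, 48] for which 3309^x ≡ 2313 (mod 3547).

Compute 3309^8 mod 3547 = 164, then multiply by 3309 repeatedly:
  3309^8=164  3309^9=3532  3309^10=23  3309^11=1620  3309^12=1063
  3309^13=2390  3309^14=2247  3309^15=811  3309^16=2067  3309^17=1087
  3309^18=225  3309^19=3202  3309^20=529  3309^21=1790  3309^22=3167
  3309^23=1765  3309^24=2023  3309^25=918  3309^26=1430  3309^27=172
  3309^28=1628  3309^29=2706  3309^30=1526  3309^31=2153  3309^32=1901
  3309^33=1578  3309^34=418  3309^35=3379  3309^36=967  3309^37=409
  3309^38=1974  3309^39=1939  3309^40=3175  3309^41=3408  3309^42=1159
  3309^43=824  3309^44=2520  3309^45=3230  3309^46=959  3309^47=2313
Found 2313 at exponent 47.

47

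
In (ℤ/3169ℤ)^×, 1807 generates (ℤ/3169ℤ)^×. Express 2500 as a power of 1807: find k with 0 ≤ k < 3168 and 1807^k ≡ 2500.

540

Baby-step giant-step with m = ceil(sqrt(3168)) = 57.
Baby table (1807^j mod 3169 for j=0..56):
  0:1  1:1807  2:1179  3:885  4:2019  5:814  6:482  7:2668
  8:1027  9:1924  10:275  11:2561  12:987  13:2531  14:650  15:2020
  16:2621  17:1661  18:384  19:3046  20:2738  21:757  22:2060  23:2014
  24:1286  25:925  26:1412  27:439  28:1023  29:1034  30:1897  31:2190
  32:2418  33:2444  34:1891  35:855  36:1682  37:303  38:2453  39:2309
  40:1959  41:140  42:2629  43:272  44:309  45:619  46:3045  47:931
  48:2747  49:1175  50:3164  51:472  52:443  53:1913  54:2581  55:2268
  56:759
Giant step factor: 1807^(-57) ≡ 1532 (mod 3169).
Scan 2500·1532^i mod 3169 for i = 0, 1, …:
  i=0: 2500   i=1: 1848   i=2: 1219   i=3: 967
  i=4: 1521   i=5: 957   i=6: 2046   i=7: 331
  i=8: 52   i=9: 439
Match at i=9, j=27: k = 9·57 + 27 = 540.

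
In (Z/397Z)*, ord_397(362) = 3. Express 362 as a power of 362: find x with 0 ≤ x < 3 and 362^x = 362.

1

Successive powers of 362 modulo 397:
  362^0=1  362^1=362
So 362^1 ≡ 362 (mod 397), giving x = 1.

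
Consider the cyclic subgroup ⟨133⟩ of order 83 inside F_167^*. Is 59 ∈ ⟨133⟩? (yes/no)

no

59 ∈ ⟨133⟩ iff 59^83 ≡ 1 (mod 167), since |⟨133⟩| = 83.
59^83 mod 167 = 166.
Since 166 ≠ 1, 59 does not lie in the subgroup.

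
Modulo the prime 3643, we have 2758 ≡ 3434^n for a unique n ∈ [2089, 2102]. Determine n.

2091

Compute 3434^2089 mod 3643 = 2107, then multiply by 3434 repeatedly:
  3434^2089=2107  3434^2090=440  3434^2091=2758
Found 2758 at exponent 2091.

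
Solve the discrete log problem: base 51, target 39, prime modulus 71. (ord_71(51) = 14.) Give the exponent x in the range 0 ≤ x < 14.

13

Successive powers of 51 modulo 71:
  51^0=1  51^1=51  51^2=45  51^3=23  51^4=37  51^5=41
  51^6=32  51^7=70  51^8=20  51^9=26  51^10=48  51^11=34
  51^12=30  51^13=39
So 51^13 ≡ 39 (mod 71), giving x = 13.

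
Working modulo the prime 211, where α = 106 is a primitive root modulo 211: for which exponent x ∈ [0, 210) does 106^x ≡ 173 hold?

Baby-step giant-step with m = ceil(sqrt(210)) = 15.
Baby table (106^j mod 211 for j=0..14):
  0:1  1:106  2:53  3:132  4:66  5:33  6:122  7:61
  8:136  9:68  10:34  11:17  12:114  13:57  14:134
Giant step factor: 106^(-15) ≡ 63 (mod 211).
Scan 173·63^i mod 211 for i = 0, 1, …:
  i=0: 173   i=1: 138   i=2: 43   i=3: 177
  i=4: 179   i=5: 94   i=6: 14   i=7: 38
  i=8: 73   i=9: 168   i=10: 34
Match at i=10, j=10: x = 10·15 + 10 = 160.

160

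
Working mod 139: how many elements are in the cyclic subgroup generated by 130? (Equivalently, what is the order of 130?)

The order of 130 must divide p − 1 = 138 = 2 · 3 · 23.
Divisors: 1, 2, 3, 6, 23, 46, 69, 138.
Check each in increasing order: 130^1 ≡ 130;  130^2 ≡ 81;  130^3 ≡ 105;  130^6 ≡ 44;  130^23 ≡ 97;  130^46 ≡ 96;  130^69 ≡ 138;  130^138 ≡ 1.
Smallest exponent giving 1 is 138.

138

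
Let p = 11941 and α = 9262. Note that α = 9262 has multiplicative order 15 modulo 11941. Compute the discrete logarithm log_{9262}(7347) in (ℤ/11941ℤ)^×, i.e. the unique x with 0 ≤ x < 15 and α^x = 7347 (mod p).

Successive powers of 9262 modulo 11941:
  9262^0=1  9262^1=9262  9262^2=500  9262^3=9833  9262^4=11180  9262^5=8749
  9262^6=1612  9262^7=4094  9262^8=5953  9262^9=5089  9262^10=3191  9262^11=1067
  9262^12=7347
So 9262^12 ≡ 7347 (mod 11941), giving x = 12.

12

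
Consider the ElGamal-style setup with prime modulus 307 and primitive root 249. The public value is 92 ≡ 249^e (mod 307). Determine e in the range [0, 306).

Baby-step giant-step with m = ceil(sqrt(306)) = 18.
Baby table (249^j mod 307 for j=0..17):
  0:1  1:249  2:294  3:140  4:169  5:22  6:259  7:21
  8:10  9:34  10:177  11:172  12:155  13:220  14:134  15:210
  16:100  17:33
Giant step factor: 249^(-18) ≡ 81 (mod 307).
Scan 92·81^i mod 307 for i = 0, 1, …:
  i=0: 92   i=1: 84   i=2: 50   i=3: 59
  i=4: 174   i=5: 279   i=6: 188   i=7: 185
  i=8: 249
Match at i=8, j=1: e = 8·18 + 1 = 145.

145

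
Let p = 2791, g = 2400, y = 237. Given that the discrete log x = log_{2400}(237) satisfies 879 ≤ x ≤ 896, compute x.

882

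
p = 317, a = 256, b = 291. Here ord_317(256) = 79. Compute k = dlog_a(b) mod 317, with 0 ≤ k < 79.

Baby-step giant-step with m = ceil(sqrt(79)) = 9.
Baby table (256^j mod 317 for j=0..8):
  0:1  1:256  2:234  3:308  4:232  5:113  6:81  7:131
  8:251
Giant step factor: 256^(-9) ≡ 10 (mod 317).
Scan 291·10^i mod 317 for i = 0, 1, …:
  i=0: 291   i=1: 57   i=2: 253   i=3: 311
  i=4: 257   i=5: 34   i=6: 23   i=7: 230
  i=8: 81
Match at i=8, j=6: k = 8·9 + 6 = 78.

78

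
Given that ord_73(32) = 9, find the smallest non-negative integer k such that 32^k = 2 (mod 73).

Successive powers of 32 modulo 73:
  32^0=1  32^1=32  32^2=2
So 32^2 ≡ 2 (mod 73), giving k = 2.

2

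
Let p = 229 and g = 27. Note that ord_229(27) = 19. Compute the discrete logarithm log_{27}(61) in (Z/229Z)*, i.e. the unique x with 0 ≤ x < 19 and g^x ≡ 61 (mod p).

Successive powers of 27 modulo 229:
  27^0=1  27^1=27  27^2=42  27^3=218  27^4=161  27^5=225
  27^6=121  27^7=61
So 27^7 ≡ 61 (mod 229), giving x = 7.

7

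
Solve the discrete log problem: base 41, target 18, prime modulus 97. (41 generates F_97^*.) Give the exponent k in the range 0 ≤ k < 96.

54

Baby-step giant-step with m = ceil(sqrt(96)) = 10.
Baby table (41^j mod 97 for j=0..9):
  0:1  1:41  2:32  3:51  4:54  5:80  6:79  7:38
  8:6  9:52
Giant step factor: 41^(-10) ≡ 48 (mod 97).
Scan 18·48^i mod 97 for i = 0, 1, …:
  i=0: 18   i=1: 88   i=2: 53   i=3: 22
  i=4: 86   i=5: 54
Match at i=5, j=4: k = 5·10 + 4 = 54.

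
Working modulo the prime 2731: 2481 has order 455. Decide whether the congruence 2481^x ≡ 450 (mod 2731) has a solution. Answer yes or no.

450 ∈ ⟨2481⟩ iff 450^455 ≡ 1 (mod 2731), since |⟨2481⟩| = 455.
450^455 mod 2731 = 2285.
Since 2285 ≠ 1, 450 does not lie in the subgroup.

no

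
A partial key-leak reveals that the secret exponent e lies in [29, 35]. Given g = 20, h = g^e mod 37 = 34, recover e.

32

Compute 20^29 mod 37 = 32, then multiply by 20 repeatedly:
  20^29=32  20^30=11  20^31=35  20^32=34
Found 34 at exponent 32.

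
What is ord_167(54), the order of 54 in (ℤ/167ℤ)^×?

83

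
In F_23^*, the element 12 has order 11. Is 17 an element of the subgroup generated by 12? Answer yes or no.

no

17 ∈ ⟨12⟩ iff 17^11 ≡ 1 (mod 23), since |⟨12⟩| = 11.
17^11 mod 23 = 22.
Since 22 ≠ 1, 17 does not lie in the subgroup.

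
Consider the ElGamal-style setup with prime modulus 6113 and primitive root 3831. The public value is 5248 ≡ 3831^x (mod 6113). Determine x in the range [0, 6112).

4520

Baby-step giant-step with m = ceil(sqrt(6112)) = 79.
Baby table (3831^j mod 6113 for j=0..78):
  0:1  1:3831  2:5361  3:4424  4:3108  5:4737  6:4063  7:1655
  8:1124  9:2492  10:4459  11:2707  12:2869  13:6078  14:401  15:1868
  16:4098  17:1254  18:5369  19:4507  20:3205  21:3451  22:4475  23:2873
  24:3063  25:3506  26:1225  27:4304  28:1863  29:3282  30:5014  31:1588
  32:1193  33:3972  34:1475  35:2313  36:3366  37:2829  38:5663  39:6029
  40:2185  41:2038  42:1277  43:1787  44:5550  45:1036  46:1579  47:3392
  48:4627  49:4450  50:4906  51:3524  52:2940  53:2994  54:2026  55:4209
  56:4698  57:1366  58:418  59:5865  60:3540  61:3106  62:3188  63:5567
  64:5033  65:1021  66:5244  67:2446  68:5510  69:621  70:1094  71:3709
  72:2567  73:4473  74:1324  75:4567  76:771  77:1122  78:943
Giant step factor: 3831^(-79) ≡ 3138 (mod 6113).
Scan 5248·3138^i mod 6113 for i = 0, 1, …:
  i=0: 5248   i=1: 5915   i=2: 2202   i=3: 2186
  i=4: 882   i=5: 4640   i=6: 5267   i=7: 4407
  i=8: 1560   i=9: 4880     …   i=56: 1403
  i=57: 1254
Match at i=57, j=17: x = 57·79 + 17 = 4520.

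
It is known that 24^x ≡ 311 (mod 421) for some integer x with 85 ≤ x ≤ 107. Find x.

Compute 24^85 mod 421 = 207, then multiply by 24 repeatedly:
  24^85=207  24^86=337  24^87=89  24^88=31  24^89=323
  24^90=174  24^91=387  24^92=26  24^93=203  24^94=241
  24^95=311
Found 311 at exponent 95.

95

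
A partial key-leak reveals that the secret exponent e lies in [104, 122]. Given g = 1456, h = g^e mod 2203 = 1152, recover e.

111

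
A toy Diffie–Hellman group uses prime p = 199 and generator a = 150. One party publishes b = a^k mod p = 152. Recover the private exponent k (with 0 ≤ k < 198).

17

Baby-step giant-step with m = ceil(sqrt(198)) = 15.
Baby table (150^j mod 199 for j=0..14):
  0:1  1:150  2:13  3:159  4:169  5:77  6:8  7:6
  8:104  9:78  10:158  11:19  12:64  13:48  14:36
Giant step factor: 150^(-15) ≡ 59 (mod 199).
Scan 152·59^i mod 199 for i = 0, 1, …:
  i=0: 152   i=1: 13
Match at i=1, j=2: k = 1·15 + 2 = 17.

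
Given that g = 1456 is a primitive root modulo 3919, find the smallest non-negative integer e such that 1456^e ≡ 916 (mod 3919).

Baby-step giant-step with m = ceil(sqrt(3918)) = 63.
Baby table (1456^j mod 3919 for j=0..62):
  0:1  1:1456  2:3676  3:2821  4:264  5:322  6:2471  7:134
  8:3073  9:2709  10:1790  11:105  12:39  13:1918  14:2280  15:287
  16:2458  17:801  18:2313  19:1307  20:2277  21:3757  22:3187  23:176
  24:1521  25:341  26:2702  27:3355  28:1806  29:3806  30:70  31:26
  32:2585  33:1520  34:2804  35:2945  36:534  37:1542  38:3484  39:1518
  40:3811  41:3431  42:2730  43:1014  44:2840  45:495  46:3543  47:1204
  48:1231  49:1353  50:2630  51:417  52:3626  53:563  54:657  55:356
  56:1028  57:3629  58:1012  59:3847  60:981  61:1820  62:676
Giant step factor: 1456^(-63) ≡ 1382 (mod 3919).
Scan 916·1382^i mod 3919 for i = 0, 1, …:
  i=0: 916   i=1: 75   i=2: 1756   i=3: 931
  i=4: 1210   i=5: 2726   i=6: 1173   i=7: 2539
  i=8: 1393   i=9: 897     …   i=34: 3871
  i=35: 287
Match at i=35, j=15: e = 35·63 + 15 = 2220.

2220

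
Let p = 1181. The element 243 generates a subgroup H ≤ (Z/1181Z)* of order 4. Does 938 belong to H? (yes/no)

⟨243⟩ has order 4; its elements mod 1181 are {1, 243, 938, 1180}.
938 is in this set.

yes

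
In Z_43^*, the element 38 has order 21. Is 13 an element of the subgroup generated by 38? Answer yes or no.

13 ∈ ⟨38⟩ iff 13^21 ≡ 1 (mod 43), since |⟨38⟩| = 21.
13^21 mod 43 = 1.
Since 1 = 1, 13 lies in the subgroup.

yes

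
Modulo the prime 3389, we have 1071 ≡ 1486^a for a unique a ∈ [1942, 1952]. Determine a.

Compute 1486^1942 mod 3389 = 2826, then multiply by 1486 repeatedly:
  1486^1942=2826  1486^1943=465  1486^1944=3023  1486^1945=1753  1486^1946=2206
  1486^1947=953  1486^1948=2945  1486^1949=1071
Found 1071 at exponent 1949.

1949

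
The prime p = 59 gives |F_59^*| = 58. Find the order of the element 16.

29

The order of 16 must divide p − 1 = 58 = 2 · 29.
Divisors: 1, 2, 29, 58.
Check each in increasing order: 16^1 ≡ 16;  16^2 ≡ 20;  16^29 ≡ 1.
Smallest exponent giving 1 is 29.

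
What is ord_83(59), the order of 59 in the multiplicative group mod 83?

41

The order of 59 must divide p − 1 = 82 = 2 · 41.
Divisors: 1, 2, 41, 82.
Check each in increasing order: 59^1 ≡ 59;  59^2 ≡ 78;  59^41 ≡ 1.
Smallest exponent giving 1 is 41.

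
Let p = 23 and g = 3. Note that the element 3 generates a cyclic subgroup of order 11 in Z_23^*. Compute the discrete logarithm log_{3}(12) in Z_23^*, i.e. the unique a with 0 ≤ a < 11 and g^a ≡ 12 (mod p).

4

Successive powers of 3 modulo 23:
  3^0=1  3^1=3  3^2=9  3^3=4  3^4=12
So 3^4 ≡ 12 (mod 23), giving a = 4.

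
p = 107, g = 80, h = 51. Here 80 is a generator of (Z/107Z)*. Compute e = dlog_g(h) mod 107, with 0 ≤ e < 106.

83

Baby-step giant-step with m = ceil(sqrt(106)) = 11.
Baby table (80^j mod 107 for j=0..10):
  0:1  1:80  2:87  3:5  4:79  5:7  6:25  7:74
  8:35  9:18  10:49
Giant step factor: 80^(-11) ≡ 96 (mod 107).
Scan 51·96^i mod 107 for i = 0, 1, …:
  i=0: 51   i=1: 81   i=2: 72   i=3: 64
  i=4: 45   i=5: 40   i=6: 95   i=7: 25
Match at i=7, j=6: e = 7·11 + 6 = 83.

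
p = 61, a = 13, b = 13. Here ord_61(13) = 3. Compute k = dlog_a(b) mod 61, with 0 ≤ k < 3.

Successive powers of 13 modulo 61:
  13^0=1  13^1=13
So 13^1 ≡ 13 (mod 61), giving k = 1.

1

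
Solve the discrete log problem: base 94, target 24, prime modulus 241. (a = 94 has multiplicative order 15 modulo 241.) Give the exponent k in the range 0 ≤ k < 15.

Successive powers of 94 modulo 241:
  94^0=1  94^1=94  94^2=160  94^3=98  94^4=54  94^5=15
  94^6=205  94^7=231  94^8=24
So 94^8 ≡ 24 (mod 241), giving k = 8.

8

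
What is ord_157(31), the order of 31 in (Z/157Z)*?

The order of 31 must divide p − 1 = 156 = 2^2 · 3 · 13.
Divisors: 1, 2, 3, 4, 6, 12, 13, 26, 39, 52, 78, 156.
Check each in increasing order: 31^1 ≡ 31;  31^2 ≡ 19;  31^3 ≡ 118;  31^4 ≡ 47;  31^6 ≡ 108;  31^12 ≡ 46;  31^13 ≡ 13;  31^26 ≡ 12;  31^39 ≡ 156;  31^52 ≡ 144;  31^78 ≡ 1.
Smallest exponent giving 1 is 78.

78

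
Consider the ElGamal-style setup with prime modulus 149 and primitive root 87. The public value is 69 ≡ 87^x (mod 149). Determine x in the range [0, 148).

126

Baby-step giant-step with m = ceil(sqrt(148)) = 13.
Baby table (87^j mod 149 for j=0..12):
  0:1  1:87  2:119  3:72  4:6  5:75  6:118  7:134
  8:36  9:3  10:112  11:59  12:67
Giant step factor: 87^(-13) ≡ 58 (mod 149).
Scan 69·58^i mod 149 for i = 0, 1, …:
  i=0: 69   i=1: 128   i=2: 123   i=3: 131
  i=4: 148   i=5: 91   i=6: 63   i=7: 78
  i=8: 54   i=9: 3
Match at i=9, j=9: x = 9·13 + 9 = 126.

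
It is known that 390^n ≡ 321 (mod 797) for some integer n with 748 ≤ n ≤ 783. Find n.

Compute 390^748 mod 797 = 289, then multiply by 390 repeatedly:
  390^748=289  390^749=333  390^750=756  390^751=747  390^752=425
  390^753=771  390^754=221  390^755=114  390^756=625  390^757=665
  390^758=325  390^759=27  390^760=169  390^761=556  390^762=56
  390^763=321
Found 321 at exponent 763.

763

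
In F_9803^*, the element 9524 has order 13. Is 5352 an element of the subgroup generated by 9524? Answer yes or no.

5352 ∈ ⟨9524⟩ iff 5352^13 ≡ 1 (mod 9803), since |⟨9524⟩| = 13.
5352^13 mod 9803 = 3982.
Since 3982 ≠ 1, 5352 does not lie in the subgroup.

no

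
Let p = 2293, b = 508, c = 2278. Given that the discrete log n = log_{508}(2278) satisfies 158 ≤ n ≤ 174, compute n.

Compute 508^158 mod 2293 = 1880, then multiply by 508 repeatedly:
  508^158=1880  508^159=1152  508^160=501  508^161=2278
Found 2278 at exponent 161.

161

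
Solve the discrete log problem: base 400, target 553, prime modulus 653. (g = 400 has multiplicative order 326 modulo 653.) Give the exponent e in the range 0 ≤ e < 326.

215

Baby-step giant-step with m = ceil(sqrt(326)) = 19.
Baby table (400^j mod 653 for j=0..18):
  0:1  1:400  2:15  3:123  4:225  5:539  6:110  7:249
  8:344  9:470  10:589  11:520  12:346  13:617  14:619  15:113
  16:143  17:389  18:186
Giant step factor: 400^(-19) ≡ 171 (mod 653).
Scan 553·171^i mod 653 for i = 0, 1, …:
  i=0: 553   i=1: 531   i=2: 34   i=3: 590
  i=4: 328   i=5: 583   i=6: 437   i=7: 285
  i=8: 413   i=9: 99   i=10: 604   i=11: 110
Match at i=11, j=6: e = 11·19 + 6 = 215.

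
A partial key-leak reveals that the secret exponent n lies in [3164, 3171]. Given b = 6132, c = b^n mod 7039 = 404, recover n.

Compute 6132^3164 mod 7039 = 246, then multiply by 6132 repeatedly:
  6132^3164=246  6132^3165=2126  6132^3166=404
Found 404 at exponent 3166.

3166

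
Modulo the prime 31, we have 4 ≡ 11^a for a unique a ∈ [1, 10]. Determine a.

Compute 11^1 mod 31 = 11, then multiply by 11 repeatedly:
  11^1=11  11^2=28  11^3=29  11^4=9  11^5=6
  11^6=4
Found 4 at exponent 6.

6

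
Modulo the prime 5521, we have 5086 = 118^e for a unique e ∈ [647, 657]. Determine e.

Compute 118^647 mod 5521 = 919, then multiply by 118 repeatedly:
  118^647=919  118^648=3543  118^649=3999  118^650=2597  118^651=2791
  118^652=3599  118^653=5086
Found 5086 at exponent 653.

653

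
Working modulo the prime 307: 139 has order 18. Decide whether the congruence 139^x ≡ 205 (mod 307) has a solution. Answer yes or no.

no

205 ∈ ⟨139⟩ iff 205^18 ≡ 1 (mod 307), since |⟨139⟩| = 18.
205^18 mod 307 = 102.
Since 102 ≠ 1, 205 does not lie in the subgroup.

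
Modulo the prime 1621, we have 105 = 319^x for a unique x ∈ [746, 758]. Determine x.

756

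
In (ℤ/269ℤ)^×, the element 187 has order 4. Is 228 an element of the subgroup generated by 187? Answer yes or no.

no

228 ∈ ⟨187⟩ iff 228^4 ≡ 1 (mod 269), since |⟨187⟩| = 4.
228^4 mod 269 = 185.
Since 185 ≠ 1, 228 does not lie in the subgroup.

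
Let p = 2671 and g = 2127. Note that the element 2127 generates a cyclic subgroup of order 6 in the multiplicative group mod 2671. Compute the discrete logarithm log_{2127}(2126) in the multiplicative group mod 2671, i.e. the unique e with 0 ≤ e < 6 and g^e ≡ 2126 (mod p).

2

Successive powers of 2127 modulo 2671:
  2127^0=1  2127^1=2127  2127^2=2126
So 2127^2 ≡ 2126 (mod 2671), giving e = 2.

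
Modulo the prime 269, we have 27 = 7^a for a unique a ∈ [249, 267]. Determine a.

Compute 7^249 mod 269 = 146, then multiply by 7 repeatedly:
  7^249=146  7^250=215  7^251=160  7^252=44  7^253=39
  7^254=4  7^255=28  7^256=196  7^257=27
Found 27 at exponent 257.

257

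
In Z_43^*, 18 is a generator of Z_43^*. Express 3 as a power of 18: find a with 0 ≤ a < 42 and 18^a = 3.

29

Baby-step giant-step with m = ceil(sqrt(42)) = 7.
Baby table (18^j mod 43 for j=0..6):
  0:1  1:18  2:23  3:27  4:13  5:19  6:41
Giant step factor: 18^(-7) ≡ 37 (mod 43).
Scan 3·37^i mod 43 for i = 0, 1, …:
  i=0: 3   i=1: 25   i=2: 22   i=3: 40
  i=4: 18
Match at i=4, j=1: a = 4·7 + 1 = 29.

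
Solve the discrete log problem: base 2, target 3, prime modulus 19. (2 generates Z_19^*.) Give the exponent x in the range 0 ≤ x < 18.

13

Successive powers of 2 modulo 19:
  2^0=1  2^1=2  2^2=4  2^3=8  2^4=16  2^5=13
  2^6=7  2^7=14  2^8=9  2^9=18  2^10=17  2^11=15
  2^12=11  2^13=3
So 2^13 ≡ 3 (mod 19), giving x = 13.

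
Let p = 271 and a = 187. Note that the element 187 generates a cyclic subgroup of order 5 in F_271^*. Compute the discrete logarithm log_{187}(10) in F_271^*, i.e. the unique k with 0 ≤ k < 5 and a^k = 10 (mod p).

Successive powers of 187 modulo 271:
  187^0=1  187^1=187  187^2=10
So 187^2 ≡ 10 (mod 271), giving k = 2.

2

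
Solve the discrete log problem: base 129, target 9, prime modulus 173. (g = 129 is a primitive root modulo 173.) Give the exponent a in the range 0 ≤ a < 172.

Baby-step giant-step with m = ceil(sqrt(172)) = 14.
Baby table (129^j mod 173 for j=0..13):
  0:1  1:129  2:33  3:105  4:51  5:5  6:126  7:165
  8:6  9:82  10:25  11:111  12:133  13:30
Giant step factor: 129^(-14) ≡ 73 (mod 173).
Scan 9·73^i mod 173 for i = 0, 1, …:
  i=0: 9   i=1: 138   i=2: 40   i=3: 152
  i=4: 24   i=5: 22   i=6: 49   i=7: 117
  i=8: 64   i=9: 1
Match at i=9, j=0: a = 9·14 + 0 = 126.

126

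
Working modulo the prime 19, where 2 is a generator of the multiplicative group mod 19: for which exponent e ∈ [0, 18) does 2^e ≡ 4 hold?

2

Successive powers of 2 modulo 19:
  2^0=1  2^1=2  2^2=4
So 2^2 ≡ 4 (mod 19), giving e = 2.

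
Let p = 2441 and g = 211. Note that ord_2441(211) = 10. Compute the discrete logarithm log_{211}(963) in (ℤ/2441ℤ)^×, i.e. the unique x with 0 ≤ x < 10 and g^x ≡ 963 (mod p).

3

Successive powers of 211 modulo 2441:
  211^0=1  211^1=211  211^2=583  211^3=963
So 211^3 ≡ 963 (mod 2441), giving x = 3.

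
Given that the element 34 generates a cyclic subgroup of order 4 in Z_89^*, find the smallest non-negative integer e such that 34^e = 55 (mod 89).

Successive powers of 34 modulo 89:
  34^0=1  34^1=34  34^2=88  34^3=55
So 34^3 ≡ 55 (mod 89), giving e = 3.

3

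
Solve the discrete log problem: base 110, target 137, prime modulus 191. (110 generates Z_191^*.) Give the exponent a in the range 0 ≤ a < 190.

163

Baby-step giant-step with m = ceil(sqrt(190)) = 14.
Baby table (110^j mod 191 for j=0..13):
  0:1  1:110  2:67  3:112  4:96  5:55  6:129  7:56
  8:48  9:123  10:160  11:28  12:24  13:157
Giant step factor: 110^(-14) ≡ 117 (mod 191).
Scan 137·117^i mod 191 for i = 0, 1, …:
  i=0: 137   i=1: 176   i=2: 155   i=3: 181
  i=4: 167   i=5: 57   i=6: 175   i=7: 38
  i=8: 53   i=9: 89   i=10: 99   i=11: 123
Match at i=11, j=9: a = 11·14 + 9 = 163.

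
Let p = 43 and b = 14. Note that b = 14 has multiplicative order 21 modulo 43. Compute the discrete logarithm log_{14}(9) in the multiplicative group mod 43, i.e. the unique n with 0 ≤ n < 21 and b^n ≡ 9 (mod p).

19

Successive powers of 14 modulo 43:
  14^0=1  14^1=14  14^2=24  14^3=35  14^4=17  14^5=23
  14^6=21  14^7=36  14^8=31  14^9=4  14^10=13  14^11=10
  14^12=11  14^13=25  14^14=6  14^15=41  14^16=15  14^17=38
  14^18=16  14^19=9
So 14^19 ≡ 9 (mod 43), giving n = 19.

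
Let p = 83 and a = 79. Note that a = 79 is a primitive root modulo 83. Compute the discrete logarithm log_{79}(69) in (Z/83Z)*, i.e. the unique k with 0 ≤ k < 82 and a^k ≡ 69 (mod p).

66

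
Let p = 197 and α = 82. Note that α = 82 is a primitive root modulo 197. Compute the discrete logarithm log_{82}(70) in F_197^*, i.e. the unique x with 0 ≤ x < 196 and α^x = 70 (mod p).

Baby-step giant-step with m = ceil(sqrt(196)) = 14.
Baby table (82^j mod 197 for j=0..13):
  0:1  1:82  2:26  3:162  4:85  5:75  6:43  7:177
  8:133  9:71  10:109  11:73  12:76  13:125
Giant step factor: 82^(-14) ≡ 33 (mod 197).
Scan 70·33^i mod 197 for i = 0, 1, …:
  i=0: 70   i=1: 143   i=2: 188   i=3: 97
  i=4: 49   i=5: 41   i=6: 171   i=7: 127
  i=8: 54   i=9: 9   i=10: 100   i=11: 148
  i=12: 156   i=13: 26
Match at i=13, j=2: x = 13·14 + 2 = 184.

184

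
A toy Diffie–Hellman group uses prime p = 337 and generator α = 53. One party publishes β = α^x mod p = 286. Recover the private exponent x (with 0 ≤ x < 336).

305

Baby-step giant-step with m = ceil(sqrt(336)) = 19.
Baby table (53^j mod 337 for j=0..18):
  0:1  1:53  2:113  3:260  4:300  5:61  6:200  7:153
  8:21  9:102  10:14  11:68  12:234  13:270  14:156  15:180
  16:104  17:120  18:294
Giant step factor: 53^(-19) ≡ 198 (mod 337).
Scan 286·198^i mod 337 for i = 0, 1, …:
  i=0: 286   i=1: 12   i=2: 17   i=3: 333
  i=4: 219   i=5: 226   i=6: 264   i=7: 37
  i=8: 249   i=9: 100     …   i=15: 196
  i=16: 53
Match at i=16, j=1: x = 16·19 + 1 = 305.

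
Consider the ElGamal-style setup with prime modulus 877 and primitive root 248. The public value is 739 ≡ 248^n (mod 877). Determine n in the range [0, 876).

Baby-step giant-step with m = ceil(sqrt(876)) = 30.
Baby table (248^j mod 877 for j=0..29):
  0:1  1:248  2:114  3:208  4:718  5:33  6:291  7:254
  8:725  9:15  10:212  11:833  12:489  13:246  14:495  15:857
  16:302  17:351  18:225  19:549  20:217  21:319  22:182  23:409
  24:577  25:145  26:3  27:744  28:342  29:624
Giant step factor: 248^(-30) ≡ 410 (mod 877).
Scan 739·410^i mod 877 for i = 0, 1, …:
  i=0: 739   i=1: 425   i=2: 604   i=3: 326
  i=4: 356   i=5: 378   i=6: 628   i=7: 519
  i=8: 556   i=9: 817   i=10: 833
Match at i=10, j=11: n = 10·30 + 11 = 311.

311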